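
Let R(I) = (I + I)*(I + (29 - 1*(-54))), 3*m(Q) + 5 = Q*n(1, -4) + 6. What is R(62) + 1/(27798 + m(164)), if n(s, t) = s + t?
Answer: 1490595943/82903 ≈ 17980.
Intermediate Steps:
m(Q) = ⅓ - Q (m(Q) = -5/3 + (Q*(1 - 4) + 6)/3 = -5/3 + (Q*(-3) + 6)/3 = -5/3 + (-3*Q + 6)/3 = -5/3 + (6 - 3*Q)/3 = -5/3 + (2 - Q) = ⅓ - Q)
R(I) = 2*I*(83 + I) (R(I) = (2*I)*(I + (29 + 54)) = (2*I)*(I + 83) = (2*I)*(83 + I) = 2*I*(83 + I))
R(62) + 1/(27798 + m(164)) = 2*62*(83 + 62) + 1/(27798 + (⅓ - 1*164)) = 2*62*145 + 1/(27798 + (⅓ - 164)) = 17980 + 1/(27798 - 491/3) = 17980 + 1/(82903/3) = 17980 + 3/82903 = 1490595943/82903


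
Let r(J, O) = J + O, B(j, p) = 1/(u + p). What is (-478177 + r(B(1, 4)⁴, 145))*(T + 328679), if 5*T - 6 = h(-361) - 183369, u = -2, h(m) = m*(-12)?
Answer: -2800051040501/20 ≈ -1.4000e+11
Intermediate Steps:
h(m) = -12*m
B(j, p) = 1/(-2 + p)
T = -179031/5 (T = 6/5 + (-12*(-361) - 183369)/5 = 6/5 + (4332 - 183369)/5 = 6/5 + (⅕)*(-179037) = 6/5 - 179037/5 = -179031/5 ≈ -35806.)
(-478177 + r(B(1, 4)⁴, 145))*(T + 328679) = (-478177 + ((1/(-2 + 4))⁴ + 145))*(-179031/5 + 328679) = (-478177 + ((1/2)⁴ + 145))*(1464364/5) = (-478177 + ((½)⁴ + 145))*(1464364/5) = (-478177 + (1/16 + 145))*(1464364/5) = (-478177 + 2321/16)*(1464364/5) = -7648511/16*1464364/5 = -2800051040501/20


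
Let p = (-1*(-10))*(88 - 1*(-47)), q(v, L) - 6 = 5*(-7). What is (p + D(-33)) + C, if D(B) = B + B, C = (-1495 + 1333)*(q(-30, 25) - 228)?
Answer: 42918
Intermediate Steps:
q(v, L) = -29 (q(v, L) = 6 + 5*(-7) = 6 - 35 = -29)
p = 1350 (p = 10*(88 + 47) = 10*135 = 1350)
C = 41634 (C = (-1495 + 1333)*(-29 - 228) = -162*(-257) = 41634)
D(B) = 2*B
(p + D(-33)) + C = (1350 + 2*(-33)) + 41634 = (1350 - 66) + 41634 = 1284 + 41634 = 42918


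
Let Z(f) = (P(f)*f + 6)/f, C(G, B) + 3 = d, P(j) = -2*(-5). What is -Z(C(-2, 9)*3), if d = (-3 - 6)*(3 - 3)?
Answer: -28/3 ≈ -9.3333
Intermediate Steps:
P(j) = 10
d = 0 (d = -9*0 = 0)
C(G, B) = -3 (C(G, B) = -3 + 0 = -3)
Z(f) = (6 + 10*f)/f (Z(f) = (10*f + 6)/f = (6 + 10*f)/f)
-Z(C(-2, 9)*3) = -(10 + 6/((-3*3))) = -(10 + 6/(-9)) = -(10 + 6*(-⅑)) = -(10 - ⅔) = -1*28/3 = -28/3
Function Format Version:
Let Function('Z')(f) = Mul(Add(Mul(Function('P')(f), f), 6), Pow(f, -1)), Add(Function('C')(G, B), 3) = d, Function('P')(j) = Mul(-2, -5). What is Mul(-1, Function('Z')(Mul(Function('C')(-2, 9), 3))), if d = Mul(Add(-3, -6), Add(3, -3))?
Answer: Rational(-28, 3) ≈ -9.3333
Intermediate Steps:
Function('P')(j) = 10
d = 0 (d = Mul(-9, 0) = 0)
Function('C')(G, B) = -3 (Function('C')(G, B) = Add(-3, 0) = -3)
Function('Z')(f) = Mul(Pow(f, -1), Add(6, Mul(10, f))) (Function('Z')(f) = Mul(Add(Mul(10, f), 6), Pow(f, -1)) = Mul(Add(6, Mul(10, f)), Pow(f, -1)) = Mul(Pow(f, -1), Add(6, Mul(10, f))))
Mul(-1, Function('Z')(Mul(Function('C')(-2, 9), 3))) = Mul(-1, Add(10, Mul(6, Pow(Mul(-3, 3), -1)))) = Mul(-1, Add(10, Mul(6, Pow(-9, -1)))) = Mul(-1, Add(10, Mul(6, Rational(-1, 9)))) = Mul(-1, Add(10, Rational(-2, 3))) = Mul(-1, Rational(28, 3)) = Rational(-28, 3)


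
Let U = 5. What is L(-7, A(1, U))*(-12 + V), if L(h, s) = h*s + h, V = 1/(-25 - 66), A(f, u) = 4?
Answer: 5465/13 ≈ 420.38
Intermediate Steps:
V = -1/91 (V = 1/(-91) = -1/91 ≈ -0.010989)
L(h, s) = h + h*s
L(-7, A(1, U))*(-12 + V) = (-7*(1 + 4))*(-12 - 1/91) = -7*5*(-1093/91) = -35*(-1093/91) = 5465/13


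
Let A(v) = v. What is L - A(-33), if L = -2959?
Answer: -2926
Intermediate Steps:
L - A(-33) = -2959 - 1*(-33) = -2959 + 33 = -2926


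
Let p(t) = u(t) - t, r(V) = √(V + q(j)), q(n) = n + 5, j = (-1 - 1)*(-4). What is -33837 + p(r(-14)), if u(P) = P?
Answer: -33837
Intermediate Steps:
j = 8 (j = -2*(-4) = 8)
q(n) = 5 + n
r(V) = √(13 + V) (r(V) = √(V + (5 + 8)) = √(V + 13) = √(13 + V))
p(t) = 0 (p(t) = t - t = 0)
-33837 + p(r(-14)) = -33837 + 0 = -33837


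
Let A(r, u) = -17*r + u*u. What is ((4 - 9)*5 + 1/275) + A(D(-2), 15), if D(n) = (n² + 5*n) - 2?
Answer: 92401/275 ≈ 336.00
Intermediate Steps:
D(n) = -2 + n² + 5*n
A(r, u) = u² - 17*r (A(r, u) = -17*r + u² = u² - 17*r)
((4 - 9)*5 + 1/275) + A(D(-2), 15) = ((4 - 9)*5 + 1/275) + (15² - 17*(-2 + (-2)² + 5*(-2))) = (-5*5 + 1/275) + (225 - 17*(-2 + 4 - 10)) = (-25 + 1/275) + (225 - 17*(-8)) = -6874/275 + (225 + 136) = -6874/275 + 361 = 92401/275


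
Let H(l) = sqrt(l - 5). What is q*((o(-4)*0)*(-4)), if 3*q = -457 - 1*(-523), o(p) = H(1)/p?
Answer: 0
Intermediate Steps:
H(l) = sqrt(-5 + l)
o(p) = 2*I/p (o(p) = sqrt(-5 + 1)/p = sqrt(-4)/p = (2*I)/p = 2*I/p)
q = 22 (q = (-457 - 1*(-523))/3 = (-457 + 523)/3 = (1/3)*66 = 22)
q*((o(-4)*0)*(-4)) = 22*(((2*I/(-4))*0)*(-4)) = 22*(((2*I*(-1/4))*0)*(-4)) = 22*((-I/2*0)*(-4)) = 22*(0*(-4)) = 22*0 = 0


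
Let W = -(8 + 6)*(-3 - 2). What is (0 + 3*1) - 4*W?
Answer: -277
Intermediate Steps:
W = 70 (W = -14*(-5) = -1*(-70) = 70)
(0 + 3*1) - 4*W = (0 + 3*1) - 4*70 = (0 + 3) - 280 = 3 - 280 = -277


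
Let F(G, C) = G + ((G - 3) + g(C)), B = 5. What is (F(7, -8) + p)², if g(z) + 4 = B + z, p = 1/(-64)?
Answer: 65025/4096 ≈ 15.875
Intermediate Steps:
p = -1/64 ≈ -0.015625
g(z) = 1 + z (g(z) = -4 + (5 + z) = 1 + z)
F(G, C) = -2 + C + 2*G (F(G, C) = G + ((G - 3) + (1 + C)) = G + ((-3 + G) + (1 + C)) = G + (-2 + C + G) = -2 + C + 2*G)
(F(7, -8) + p)² = ((-2 - 8 + 2*7) - 1/64)² = ((-2 - 8 + 14) - 1/64)² = (4 - 1/64)² = (255/64)² = 65025/4096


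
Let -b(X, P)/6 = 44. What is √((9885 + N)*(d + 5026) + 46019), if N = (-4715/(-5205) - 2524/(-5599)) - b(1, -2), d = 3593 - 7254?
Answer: √52472761503147115251/1942853 ≈ 3728.4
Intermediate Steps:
d = -3661
b(X, P) = -264 (b(X, P) = -6*44 = -264)
N = 1546646917/5828559 (N = (-4715/(-5205) - 2524/(-5599)) - 1*(-264) = (-4715*(-1/5205) - 2524*(-1/5599)) + 264 = (943/1041 + 2524/5599) + 264 = 7907341/5828559 + 264 = 1546646917/5828559 ≈ 265.36)
√((9885 + N)*(d + 5026) + 46019) = √((9885 + 1546646917/5828559)*(-3661 + 5026) + 46019) = √((59161952632/5828559)*1365 + 46019) = √(26918688447560/1942853 + 46019) = √(27008096599767/1942853) = √52472761503147115251/1942853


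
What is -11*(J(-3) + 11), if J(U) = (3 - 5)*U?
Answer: -187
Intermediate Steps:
J(U) = -2*U
-11*(J(-3) + 11) = -11*(-2*(-3) + 11) = -11*(6 + 11) = -11*17 = -187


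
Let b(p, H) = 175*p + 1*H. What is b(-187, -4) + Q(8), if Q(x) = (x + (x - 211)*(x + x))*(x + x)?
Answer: -84569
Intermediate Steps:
Q(x) = 2*x*(x + 2*x*(-211 + x)) (Q(x) = (x + (-211 + x)*(2*x))*(2*x) = (x + 2*x*(-211 + x))*(2*x) = 2*x*(x + 2*x*(-211 + x)))
b(p, H) = H + 175*p (b(p, H) = 175*p + H = H + 175*p)
b(-187, -4) + Q(8) = (-4 + 175*(-187)) + 8²*(-842 + 4*8) = (-4 - 32725) + 64*(-842 + 32) = -32729 + 64*(-810) = -32729 - 51840 = -84569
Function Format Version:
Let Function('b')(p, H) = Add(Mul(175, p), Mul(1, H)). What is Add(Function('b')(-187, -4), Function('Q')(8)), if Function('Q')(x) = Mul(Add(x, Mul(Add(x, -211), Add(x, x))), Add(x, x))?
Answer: -84569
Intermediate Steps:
Function('Q')(x) = Mul(2, x, Add(x, Mul(2, x, Add(-211, x)))) (Function('Q')(x) = Mul(Add(x, Mul(Add(-211, x), Mul(2, x))), Mul(2, x)) = Mul(Add(x, Mul(2, x, Add(-211, x))), Mul(2, x)) = Mul(2, x, Add(x, Mul(2, x, Add(-211, x)))))
Function('b')(p, H) = Add(H, Mul(175, p)) (Function('b')(p, H) = Add(Mul(175, p), H) = Add(H, Mul(175, p)))
Add(Function('b')(-187, -4), Function('Q')(8)) = Add(Add(-4, Mul(175, -187)), Mul(Pow(8, 2), Add(-842, Mul(4, 8)))) = Add(Add(-4, -32725), Mul(64, Add(-842, 32))) = Add(-32729, Mul(64, -810)) = Add(-32729, -51840) = -84569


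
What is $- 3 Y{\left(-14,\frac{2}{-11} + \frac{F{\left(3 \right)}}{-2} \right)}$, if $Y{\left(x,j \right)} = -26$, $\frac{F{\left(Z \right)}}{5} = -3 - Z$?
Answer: $78$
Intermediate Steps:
$F{\left(Z \right)} = -15 - 5 Z$ ($F{\left(Z \right)} = 5 \left(-3 - Z\right) = -15 - 5 Z$)
$- 3 Y{\left(-14,\frac{2}{-11} + \frac{F{\left(3 \right)}}{-2} \right)} = \left(-3\right) \left(-26\right) = 78$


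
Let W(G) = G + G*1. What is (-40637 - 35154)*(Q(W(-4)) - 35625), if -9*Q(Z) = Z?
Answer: 24299883047/9 ≈ 2.7000e+9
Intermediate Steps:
W(G) = 2*G (W(G) = G + G = 2*G)
Q(Z) = -Z/9
(-40637 - 35154)*(Q(W(-4)) - 35625) = (-40637 - 35154)*(-2*(-4)/9 - 35625) = -75791*(-⅑*(-8) - 35625) = -75791*(8/9 - 35625) = -75791*(-320617/9) = 24299883047/9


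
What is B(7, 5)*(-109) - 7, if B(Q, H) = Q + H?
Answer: -1315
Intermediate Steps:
B(Q, H) = H + Q
B(7, 5)*(-109) - 7 = (5 + 7)*(-109) - 7 = 12*(-109) - 7 = -1308 - 7 = -1315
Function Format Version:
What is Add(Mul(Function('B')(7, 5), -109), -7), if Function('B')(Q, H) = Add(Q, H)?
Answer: -1315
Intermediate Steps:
Function('B')(Q, H) = Add(H, Q)
Add(Mul(Function('B')(7, 5), -109), -7) = Add(Mul(Add(5, 7), -109), -7) = Add(Mul(12, -109), -7) = Add(-1308, -7) = -1315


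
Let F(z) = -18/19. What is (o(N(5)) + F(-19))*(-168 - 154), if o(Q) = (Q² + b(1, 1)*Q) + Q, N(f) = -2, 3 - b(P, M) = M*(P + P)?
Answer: 5796/19 ≈ 305.05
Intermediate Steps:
b(P, M) = 3 - 2*M*P (b(P, M) = 3 - M*(P + P) = 3 - M*2*P = 3 - 2*M*P)
F(z) = -18/19 (F(z) = -18*1/19 = -18/19)
o(Q) = Q² + 2*Q (o(Q) = (Q² + (3 - 2*1*1)*Q) + Q = (Q² + (3 - 2)*Q) + Q = (Q² + 1*Q) + Q = (Q² + Q) + Q = (Q + Q²) + Q = Q² + 2*Q)
(o(N(5)) + F(-19))*(-168 - 154) = (-2*(2 - 2) - 18/19)*(-168 - 154) = (-2*0 - 18/19)*(-322) = (0 - 18/19)*(-322) = -18/19*(-322) = 5796/19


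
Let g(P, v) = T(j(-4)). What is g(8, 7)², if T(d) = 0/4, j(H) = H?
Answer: 0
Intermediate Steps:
T(d) = 0 (T(d) = 0*(¼) = 0)
g(P, v) = 0
g(8, 7)² = 0² = 0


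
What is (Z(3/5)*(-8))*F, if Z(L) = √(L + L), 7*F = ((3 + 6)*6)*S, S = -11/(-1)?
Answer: -4752*√30/35 ≈ -743.65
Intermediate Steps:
S = 11 (S = -11*(-1) = 11)
F = 594/7 (F = (((3 + 6)*6)*11)/7 = ((9*6)*11)/7 = (54*11)/7 = (⅐)*594 = 594/7 ≈ 84.857)
Z(L) = √2*√L (Z(L) = √(2*L) = √2*√L)
(Z(3/5)*(-8))*F = ((√2*√(3/5))*(-8))*(594/7) = ((√2*√(3*(⅕)))*(-8))*(594/7) = ((√2*√(⅗))*(-8))*(594/7) = ((√2*(√15/5))*(-8))*(594/7) = ((√30/5)*(-8))*(594/7) = -8*√30/5*(594/7) = -4752*√30/35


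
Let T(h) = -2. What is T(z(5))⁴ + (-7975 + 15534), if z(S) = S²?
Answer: 7575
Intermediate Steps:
T(z(5))⁴ + (-7975 + 15534) = (-2)⁴ + (-7975 + 15534) = 16 + 7559 = 7575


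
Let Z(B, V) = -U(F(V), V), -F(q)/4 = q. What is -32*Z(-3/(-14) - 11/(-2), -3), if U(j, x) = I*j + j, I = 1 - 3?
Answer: -384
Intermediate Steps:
F(q) = -4*q
I = -2
U(j, x) = -j (U(j, x) = -2*j + j = -j)
Z(B, V) = -4*V (Z(B, V) = -(-1)*(-4*V) = -4*V)
-32*Z(-3/(-14) - 11/(-2), -3) = -(-128)*(-3) = -32*12 = -384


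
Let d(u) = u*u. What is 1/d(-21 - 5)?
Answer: 1/676 ≈ 0.0014793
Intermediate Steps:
d(u) = u**2
1/d(-21 - 5) = 1/((-21 - 5)**2) = 1/((-26)**2) = 1/676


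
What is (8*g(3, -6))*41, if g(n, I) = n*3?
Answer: 2952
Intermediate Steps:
g(n, I) = 3*n
(8*g(3, -6))*41 = (8*(3*3))*41 = (8*9)*41 = 72*41 = 2952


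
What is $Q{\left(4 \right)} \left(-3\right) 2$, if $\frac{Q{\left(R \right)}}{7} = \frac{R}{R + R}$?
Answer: $-21$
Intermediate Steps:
$Q{\left(R \right)} = \frac{7}{2}$ ($Q{\left(R \right)} = 7 \frac{R}{R + R} = 7 \frac{R}{2 R} = 7 \frac{1}{2 R} R = 7 \cdot \frac{1}{2} = \frac{7}{2}$)
$Q{\left(4 \right)} \left(-3\right) 2 = \frac{7}{2} \left(-3\right) 2 = \left(- \frac{21}{2}\right) 2 = -21$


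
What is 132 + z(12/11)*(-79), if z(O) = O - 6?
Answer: 5718/11 ≈ 519.82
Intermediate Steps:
z(O) = -6 + O
132 + z(12/11)*(-79) = 132 + (-6 + 12/11)*(-79) = 132 - 54/11*(-79) = 132 + 4266/11 = 5718/11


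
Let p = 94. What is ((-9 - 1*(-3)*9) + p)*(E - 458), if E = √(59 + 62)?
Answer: -50064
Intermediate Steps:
E = 11 (E = √121 = 11)
((-9 - 1*(-3)*9) + p)*(E - 458) = ((-9 - 1*(-3)*9) + 94)*(11 - 458) = ((-9 + 3*9) + 94)*(-447) = ((-9 + 27) + 94)*(-447) = (18 + 94)*(-447) = 112*(-447) = -50064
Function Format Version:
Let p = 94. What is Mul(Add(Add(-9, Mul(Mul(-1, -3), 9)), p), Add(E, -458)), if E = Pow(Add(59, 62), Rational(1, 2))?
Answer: -50064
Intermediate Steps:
E = 11 (E = Pow(121, Rational(1, 2)) = 11)
Mul(Add(Add(-9, Mul(Mul(-1, -3), 9)), p), Add(E, -458)) = Mul(Add(Add(-9, Mul(Mul(-1, -3), 9)), 94), Add(11, -458)) = Mul(Add(Add(-9, Mul(3, 9)), 94), -447) = Mul(Add(Add(-9, 27), 94), -447) = Mul(Add(18, 94), -447) = Mul(112, -447) = -50064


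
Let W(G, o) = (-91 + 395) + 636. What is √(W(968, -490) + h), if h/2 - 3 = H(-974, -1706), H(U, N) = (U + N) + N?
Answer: I*√7826 ≈ 88.465*I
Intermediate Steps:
H(U, N) = U + 2*N (H(U, N) = (N + U) + N = U + 2*N)
W(G, o) = 940 (W(G, o) = 304 + 636 = 940)
h = -8766 (h = 6 + 2*(-974 + 2*(-1706)) = 6 + 2*(-974 - 3412) = 6 + 2*(-4386) = 6 - 8772 = -8766)
√(W(968, -490) + h) = √(940 - 8766) = √(-7826) = I*√7826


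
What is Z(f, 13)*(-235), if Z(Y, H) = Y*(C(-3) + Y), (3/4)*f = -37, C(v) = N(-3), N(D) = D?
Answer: -5460460/9 ≈ -6.0672e+5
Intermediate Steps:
C(v) = -3
f = -148/3 (f = (4/3)*(-37) = -148/3 ≈ -49.333)
Z(Y, H) = Y*(-3 + Y)
Z(f, 13)*(-235) = -148*(-3 - 148/3)/3*(-235) = -148/3*(-157/3)*(-235) = (23236/9)*(-235) = -5460460/9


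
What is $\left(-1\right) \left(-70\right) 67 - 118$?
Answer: $4572$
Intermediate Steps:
$\left(-1\right) \left(-70\right) 67 - 118 = 70 \cdot 67 - 118 = 4690 - 118 = 4572$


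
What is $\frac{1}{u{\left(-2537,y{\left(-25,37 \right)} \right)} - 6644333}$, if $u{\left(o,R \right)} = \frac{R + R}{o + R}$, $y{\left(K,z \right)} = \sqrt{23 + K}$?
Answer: $- \frac{42765392235539}{284147506888508973163} + \frac{5074 i \sqrt{2}}{284147506888508973163} \approx -1.505 \cdot 10^{-7} + 2.5253 \cdot 10^{-17} i$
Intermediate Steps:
$u{\left(o,R \right)} = \frac{2 R}{R + o}$
$\frac{1}{u{\left(-2537,y{\left(-25,37 \right)} \right)} - 6644333} = \frac{1}{\frac{2 \sqrt{23 - 25}}{\sqrt{23 - 25} - 2537} - 6644333} = \frac{1}{\frac{2 \sqrt{-2}}{\sqrt{-2} - 2537} - 6644333} = \frac{1}{\frac{2 i \sqrt{2}}{i \sqrt{2} - 2537} - 6644333} = \frac{1}{\frac{2 i \sqrt{2}}{-2537 + i \sqrt{2}} - 6644333} = \frac{1}{-6644333 + \frac{2 i \sqrt{2}}{-2537 + i \sqrt{2}}}$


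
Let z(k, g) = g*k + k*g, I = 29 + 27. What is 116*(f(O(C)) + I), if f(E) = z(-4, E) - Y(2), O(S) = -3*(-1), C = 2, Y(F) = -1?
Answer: 3828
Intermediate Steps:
I = 56
z(k, g) = 2*g*k (z(k, g) = g*k + g*k = 2*g*k)
O(S) = 3
f(E) = 1 - 8*E (f(E) = 2*E*(-4) - 1*(-1) = -8*E + 1 = 1 - 8*E)
116*(f(O(C)) + I) = 116*((1 - 8*3) + 56) = 116*((1 - 24) + 56) = 116*(-23 + 56) = 116*33 = 3828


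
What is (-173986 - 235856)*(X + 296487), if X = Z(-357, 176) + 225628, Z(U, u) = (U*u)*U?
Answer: -9407160394038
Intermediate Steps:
Z(U, u) = u*U**2
X = 22656652 (X = 176*(-357)**2 + 225628 = 176*127449 + 225628 = 22431024 + 225628 = 22656652)
(-173986 - 235856)*(X + 296487) = (-173986 - 235856)*(22656652 + 296487) = -409842*22953139 = -9407160394038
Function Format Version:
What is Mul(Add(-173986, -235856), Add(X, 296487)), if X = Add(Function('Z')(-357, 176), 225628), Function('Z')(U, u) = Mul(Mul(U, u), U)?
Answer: -9407160394038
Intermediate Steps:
Function('Z')(U, u) = Mul(u, Pow(U, 2))
X = 22656652 (X = Add(Mul(176, Pow(-357, 2)), 225628) = Add(Mul(176, 127449), 225628) = Add(22431024, 225628) = 22656652)
Mul(Add(-173986, -235856), Add(X, 296487)) = Mul(Add(-173986, -235856), Add(22656652, 296487)) = Mul(-409842, 22953139) = -9407160394038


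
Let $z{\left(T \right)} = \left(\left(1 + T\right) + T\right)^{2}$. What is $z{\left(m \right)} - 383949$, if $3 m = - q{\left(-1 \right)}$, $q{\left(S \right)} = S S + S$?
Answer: $-383948$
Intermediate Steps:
$q{\left(S \right)} = S + S^{2}$ ($q{\left(S \right)} = S^{2} + S = S + S^{2}$)
$m = 0$ ($m = \frac{\left(-1\right) \left(- (1 - 1)\right)}{3} = \frac{\left(-1\right) \left(\left(-1\right) 0\right)}{3} = \frac{\left(-1\right) 0}{3} = \frac{1}{3} \cdot 0 = 0$)
$z{\left(T \right)} = \left(1 + 2 T\right)^{2}$
$z{\left(m \right)} - 383949 = \left(1 + 2 \cdot 0\right)^{2} - 383949 = \left(1 + 0\right)^{2} - 383949 = 1^{2} - 383949 = 1 - 383949 = -383948$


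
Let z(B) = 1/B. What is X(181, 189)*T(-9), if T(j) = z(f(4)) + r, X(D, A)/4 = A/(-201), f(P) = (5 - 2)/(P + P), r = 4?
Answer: -1680/67 ≈ -25.075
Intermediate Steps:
f(P) = 3/(2*P) (f(P) = 3/((2*P)) = 3*(1/(2*P)) = 3/(2*P))
X(D, A) = -4*A/201 (X(D, A) = 4*(A/(-201)) = 4*(A*(-1/201)) = 4*(-A/201) = -4*A/201)
T(j) = 20/3 (T(j) = 1/((3/2)/4) + 4 = 1/((3/2)*(¼)) + 4 = 1/(3/8) + 4 = 8/3 + 4 = 20/3)
X(181, 189)*T(-9) = -4/201*189*(20/3) = -252/67*20/3 = -1680/67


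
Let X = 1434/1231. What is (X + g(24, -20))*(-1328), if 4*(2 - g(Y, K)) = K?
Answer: -13347728/1231 ≈ -10843.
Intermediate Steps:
X = 1434/1231 (X = 1434*(1/1231) = 1434/1231 ≈ 1.1649)
g(Y, K) = 2 - K/4
(X + g(24, -20))*(-1328) = (1434/1231 + (2 - ¼*(-20)))*(-1328) = (1434/1231 + (2 + 5))*(-1328) = (1434/1231 + 7)*(-1328) = (10051/1231)*(-1328) = -13347728/1231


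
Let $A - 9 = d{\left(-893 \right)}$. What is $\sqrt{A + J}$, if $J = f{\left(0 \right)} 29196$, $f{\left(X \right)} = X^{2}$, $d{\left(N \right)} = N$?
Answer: $2 i \sqrt{221} \approx 29.732 i$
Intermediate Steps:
$A = -884$ ($A = 9 - 893 = -884$)
$J = 0$ ($J = 0^{2} \cdot 29196 = 0 \cdot 29196 = 0$)
$\sqrt{A + J} = \sqrt{-884 + 0} = \sqrt{-884} = 2 i \sqrt{221}$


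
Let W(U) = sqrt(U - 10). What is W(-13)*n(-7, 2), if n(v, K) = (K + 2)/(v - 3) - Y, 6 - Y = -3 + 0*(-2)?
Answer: -47*I*sqrt(23)/5 ≈ -45.081*I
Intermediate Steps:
Y = 9 (Y = 6 - (-3 + 0*(-2)) = 6 - (-3 + 0) = 6 - 1*(-3) = 6 + 3 = 9)
W(U) = sqrt(-10 + U)
n(v, K) = -9 + (2 + K)/(-3 + v) (n(v, K) = (K + 2)/(v - 3) - 1*9 = (2 + K)/(-3 + v) - 9 = -9 + (2 + K)/(-3 + v))
W(-13)*n(-7, 2) = sqrt(-10 - 13)*((29 + 2 - 9*(-7))/(-3 - 7)) = sqrt(-23)*((29 + 2 + 63)/(-10)) = (I*sqrt(23))*(-1/10*94) = (I*sqrt(23))*(-47/5) = -47*I*sqrt(23)/5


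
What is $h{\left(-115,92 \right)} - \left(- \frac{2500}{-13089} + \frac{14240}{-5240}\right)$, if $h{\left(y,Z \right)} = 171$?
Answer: $\frac{297538873}{1714659} \approx 173.53$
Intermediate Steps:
$h{\left(-115,92 \right)} - \left(- \frac{2500}{-13089} + \frac{14240}{-5240}\right) = 171 - \left(- \frac{2500}{-13089} + \frac{14240}{-5240}\right) = 171 - \left(\left(-2500\right) \left(- \frac{1}{13089}\right) + 14240 \left(- \frac{1}{5240}\right)\right) = 171 - \left(\frac{2500}{13089} - \frac{356}{131}\right) = 171 - - \frac{4332184}{1714659} = 171 + \frac{4332184}{1714659} = \frac{297538873}{1714659}$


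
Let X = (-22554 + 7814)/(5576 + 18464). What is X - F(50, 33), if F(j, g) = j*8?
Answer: -481537/1202 ≈ -400.61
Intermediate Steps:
F(j, g) = 8*j
X = -737/1202 (X = -14740/24040 = -14740*1/24040 = -737/1202 ≈ -0.61314)
X - F(50, 33) = -737/1202 - 8*50 = -737/1202 - 1*400 = -737/1202 - 400 = -481537/1202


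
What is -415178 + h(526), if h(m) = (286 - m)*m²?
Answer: -66817418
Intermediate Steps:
h(m) = m²*(286 - m)
-415178 + h(526) = -415178 + 526²*(286 - 1*526) = -415178 + 276676*(286 - 526) = -415178 + 276676*(-240) = -415178 - 66402240 = -66817418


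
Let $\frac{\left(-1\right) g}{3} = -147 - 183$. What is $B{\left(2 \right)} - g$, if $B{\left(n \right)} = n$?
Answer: $-988$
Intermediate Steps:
$g = 990$ ($g = - 3 \left(-147 - 183\right) = \left(-3\right) \left(-330\right) = 990$)
$B{\left(2 \right)} - g = 2 - 990 = -988$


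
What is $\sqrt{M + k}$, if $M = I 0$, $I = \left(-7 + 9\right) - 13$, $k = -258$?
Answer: $i \sqrt{258} \approx 16.062 i$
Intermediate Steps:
$I = -11$ ($I = 2 - 13 = -11$)
$M = 0$ ($M = \left(-11\right) 0 = 0$)
$\sqrt{M + k} = \sqrt{0 - 258} = \sqrt{-258} = i \sqrt{258}$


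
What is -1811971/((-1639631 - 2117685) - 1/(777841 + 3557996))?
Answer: 1122344414961/2327301390499 ≈ 0.48225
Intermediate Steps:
-1811971/((-1639631 - 2117685) - 1/(777841 + 3557996)) = -1811971/(-3757316 - 1/4335837) = -1811971/(-16291109733493/4335837) = -1811971*(-4335837/16291109733493) = 1122344414961/2327301390499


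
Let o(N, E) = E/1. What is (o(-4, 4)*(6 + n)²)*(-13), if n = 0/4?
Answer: -1872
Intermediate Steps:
n = 0 (n = 0*(¼) = 0)
o(N, E) = E (o(N, E) = E*1 = E)
(o(-4, 4)*(6 + n)²)*(-13) = (4*(6 + 0)²)*(-13) = (4*6²)*(-13) = (4*36)*(-13) = 144*(-13) = -1872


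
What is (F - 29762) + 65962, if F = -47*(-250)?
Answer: 47950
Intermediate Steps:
F = 11750
(F - 29762) + 65962 = (11750 - 29762) + 65962 = -18012 + 65962 = 47950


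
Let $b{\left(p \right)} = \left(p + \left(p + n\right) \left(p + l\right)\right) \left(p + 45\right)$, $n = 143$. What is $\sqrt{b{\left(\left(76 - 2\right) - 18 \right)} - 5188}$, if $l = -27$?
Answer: $\sqrt{583339} \approx 763.77$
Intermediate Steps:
$b{\left(p \right)} = \left(45 + p\right) \left(p + \left(-27 + p\right) \left(143 + p\right)\right)$ ($b{\left(p \right)} = \left(p + \left(p + 143\right) \left(p - 27\right)\right) \left(p + 45\right) = \left(p + \left(143 + p\right) \left(-27 + p\right)\right) \left(45 + p\right) = \left(p + \left(-27 + p\right) \left(143 + p\right)\right) \left(45 + p\right) = \left(45 + p\right) \left(p + \left(-27 + p\right) \left(143 + p\right)\right)$)
$\sqrt{b{\left(\left(76 - 2\right) - 18 \right)} - 5188} = \sqrt{\left(-173745 + \left(\left(76 - 2\right) - 18\right)^{3} + 162 \left(\left(76 - 2\right) - 18\right)^{2} + 1404 \left(\left(76 - 2\right) - 18\right)\right) - 5188} = \sqrt{\left(-173745 + \left(74 - 18\right)^{3} + 162 \left(74 - 18\right)^{2} + 1404 \left(74 - 18\right)\right) - 5188} = \sqrt{\left(-173745 + 56^{3} + 162 \cdot 56^{2} + 1404 \cdot 56\right) - 5188} = \sqrt{\left(-173745 + 175616 + 162 \cdot 3136 + 78624\right) - 5188} = \sqrt{\left(-173745 + 175616 + 508032 + 78624\right) - 5188} = \sqrt{588527 - 5188} = \sqrt{583339}$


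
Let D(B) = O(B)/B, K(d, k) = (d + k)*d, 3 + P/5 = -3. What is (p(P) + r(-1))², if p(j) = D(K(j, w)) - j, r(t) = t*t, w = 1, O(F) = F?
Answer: 1024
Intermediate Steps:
P = -30 (P = -15 + 5*(-3) = -15 - 15 = -30)
K(d, k) = d*(d + k)
r(t) = t²
D(B) = 1 (D(B) = B/B = 1)
p(j) = 1 - j
(p(P) + r(-1))² = ((1 - 1*(-30)) + (-1)²)² = ((1 + 30) + 1)² = (31 + 1)² = 32² = 1024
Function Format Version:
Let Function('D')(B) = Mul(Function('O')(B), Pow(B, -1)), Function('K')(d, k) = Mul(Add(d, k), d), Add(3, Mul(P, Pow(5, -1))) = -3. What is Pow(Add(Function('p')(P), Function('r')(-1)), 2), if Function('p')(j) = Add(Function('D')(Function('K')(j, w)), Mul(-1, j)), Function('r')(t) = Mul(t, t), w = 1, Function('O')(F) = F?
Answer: 1024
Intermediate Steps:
P = -30 (P = Add(-15, Mul(5, -3)) = Add(-15, -15) = -30)
Function('K')(d, k) = Mul(d, Add(d, k))
Function('r')(t) = Pow(t, 2)
Function('D')(B) = 1 (Function('D')(B) = Mul(B, Pow(B, -1)) = 1)
Function('p')(j) = Add(1, Mul(-1, j))
Pow(Add(Function('p')(P), Function('r')(-1)), 2) = Pow(Add(Add(1, Mul(-1, -30)), Pow(-1, 2)), 2) = Pow(Add(Add(1, 30), 1), 2) = Pow(Add(31, 1), 2) = Pow(32, 2) = 1024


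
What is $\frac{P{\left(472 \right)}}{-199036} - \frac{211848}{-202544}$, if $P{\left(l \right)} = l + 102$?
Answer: $\frac{657017473}{629899181} \approx 1.0431$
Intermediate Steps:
$P{\left(l \right)} = 102 + l$
$\frac{P{\left(472 \right)}}{-199036} - \frac{211848}{-202544} = \frac{102 + 472}{-199036} - \frac{211848}{-202544} = 574 \left(- \frac{1}{199036}\right) - - \frac{26481}{25318} = - \frac{287}{99518} + \frac{26481}{25318} = \frac{657017473}{629899181}$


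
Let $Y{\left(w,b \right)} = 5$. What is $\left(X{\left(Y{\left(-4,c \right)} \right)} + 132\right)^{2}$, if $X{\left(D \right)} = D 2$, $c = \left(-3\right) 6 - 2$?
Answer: $20164$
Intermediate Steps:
$c = -20$ ($c = -18 - 2 = -20$)
$X{\left(D \right)} = 2 D$
$\left(X{\left(Y{\left(-4,c \right)} \right)} + 132\right)^{2} = \left(2 \cdot 5 + 132\right)^{2} = \left(10 + 132\right)^{2} = 142^{2} = 20164$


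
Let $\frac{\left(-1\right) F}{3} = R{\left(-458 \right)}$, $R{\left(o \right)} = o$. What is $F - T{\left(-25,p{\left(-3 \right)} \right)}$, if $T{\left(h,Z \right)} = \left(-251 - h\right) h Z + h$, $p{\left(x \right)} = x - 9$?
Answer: $69199$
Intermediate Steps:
$F = 1374$ ($F = \left(-3\right) \left(-458\right) = 1374$)
$p{\left(x \right)} = -9 + x$
$T{\left(h,Z \right)} = h + Z h \left(-251 - h\right)$ ($T{\left(h,Z \right)} = h \left(-251 - h\right) Z + h = Z h \left(-251 - h\right) + h = h + Z h \left(-251 - h\right)$)
$F - T{\left(-25,p{\left(-3 \right)} \right)} = 1374 - - 25 \left(1 - 251 \left(-9 - 3\right) - \left(-9 - 3\right) \left(-25\right)\right) = 1374 - - 25 \left(1 - -3012 - \left(-12\right) \left(-25\right)\right) = 1374 - - 25 \left(1 + 3012 - 300\right) = 1374 - \left(-25\right) 2713 = 1374 - -67825 = 1374 + 67825 = 69199$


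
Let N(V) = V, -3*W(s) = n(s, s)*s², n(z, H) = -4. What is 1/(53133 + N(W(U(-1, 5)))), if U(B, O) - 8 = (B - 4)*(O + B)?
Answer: 1/53325 ≈ 1.8753e-5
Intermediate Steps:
U(B, O) = 8 + (-4 + B)*(B + O) (U(B, O) = 8 + (B - 4)*(O + B) = 8 + (-4 + B)*(B + O))
W(s) = 4*s²/3 (W(s) = -(-4)*s²/3 = 4*s²/3)
1/(53133 + N(W(U(-1, 5)))) = 1/(53133 + 4*(8 + (-1)² - 4*(-1) - 4*5 - 1*5)²/3) = 1/(53133 + 4*(8 + 1 + 4 - 20 - 5)²/3) = 1/(53133 + (4/3)*(-12)²) = 1/(53133 + (4/3)*144) = 1/(53133 + 192) = 1/53325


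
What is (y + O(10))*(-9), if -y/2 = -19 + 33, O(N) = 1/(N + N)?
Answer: 5031/20 ≈ 251.55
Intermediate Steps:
O(N) = 1/(2*N)
y = -28 (y = -2*(-19 + 33) = -2*14 = -28)
(y + O(10))*(-9) = (-28 + (1/2)/10)*(-9) = (-28 + (1/2)*(1/10))*(-9) = (-28 + 1/20)*(-9) = -559/20*(-9) = 5031/20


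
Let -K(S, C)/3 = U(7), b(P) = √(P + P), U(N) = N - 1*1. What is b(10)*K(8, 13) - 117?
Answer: -117 - 36*√5 ≈ -197.50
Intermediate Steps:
U(N) = -1 + N (U(N) = N - 1 = -1 + N)
b(P) = √2*√P (b(P) = √(2*P) = √2*√P)
K(S, C) = -18 (K(S, C) = -3*(-1 + 7) = -3*6 = -18)
b(10)*K(8, 13) - 117 = (√2*√10)*(-18) - 117 = (2*√5)*(-18) - 117 = -36*√5 - 117 = -117 - 36*√5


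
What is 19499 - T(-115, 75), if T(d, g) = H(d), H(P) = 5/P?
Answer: 448478/23 ≈ 19499.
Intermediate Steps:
T(d, g) = 5/d
19499 - T(-115, 75) = 19499 - 5/(-115) = 19499 - 5*(-1)/115 = 19499 - 1*(-1/23) = 19499 + 1/23 = 448478/23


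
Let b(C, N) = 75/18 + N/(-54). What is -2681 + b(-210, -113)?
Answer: -72218/27 ≈ -2674.7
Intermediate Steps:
b(C, N) = 25/6 - N/54 (b(C, N) = 75*(1/18) + N*(-1/54) = 25/6 - N/54)
-2681 + b(-210, -113) = -2681 + (25/6 - 1/54*(-113)) = -2681 + (25/6 + 113/54) = -2681 + 169/27 = -72218/27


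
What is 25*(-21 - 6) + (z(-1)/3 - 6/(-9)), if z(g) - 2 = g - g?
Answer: -2021/3 ≈ -673.67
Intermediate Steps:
z(g) = 2 (z(g) = 2 + (g - g) = 2 + 0 = 2)
25*(-21 - 6) + (z(-1)/3 - 6/(-9)) = 25*(-21 - 6) + (2/3 - 6/(-9)) = 25*(-27) + (2*(⅓) - 6*(-⅑)) = -675 + (⅔ + ⅔) = -675 + 4/3 = -2021/3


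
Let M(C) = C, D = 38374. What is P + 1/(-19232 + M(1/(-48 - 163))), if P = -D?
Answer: -155719888633/4057953 ≈ -38374.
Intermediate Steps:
P = -38374 (P = -1*38374 = -38374)
P + 1/(-19232 + M(1/(-48 - 163))) = -38374 + 1/(-19232 + 1/(-48 - 163)) = -38374 + 1/(-19232 + 1/(-211)) = -38374 + 1/(-19232 - 1/211) = -38374 + 1/(-4057953/211) = -38374 - 211/4057953 = -155719888633/4057953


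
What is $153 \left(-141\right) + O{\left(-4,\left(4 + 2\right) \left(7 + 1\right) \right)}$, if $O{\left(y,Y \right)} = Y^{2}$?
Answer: $-19269$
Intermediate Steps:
$153 \left(-141\right) + O{\left(-4,\left(4 + 2\right) \left(7 + 1\right) \right)} = 153 \left(-141\right) + \left(\left(4 + 2\right) \left(7 + 1\right)\right)^{2} = -21573 + \left(6 \cdot 8\right)^{2} = -21573 + 48^{2} = -21573 + 2304 = -19269$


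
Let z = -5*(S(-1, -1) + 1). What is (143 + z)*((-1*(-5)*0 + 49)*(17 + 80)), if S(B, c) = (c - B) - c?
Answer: 632149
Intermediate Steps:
S(B, c) = -B
z = -10 (z = -5*(-1*(-1) + 1) = -5*(1 + 1) = -5*2 = -10)
(143 + z)*((-1*(-5)*0 + 49)*(17 + 80)) = (143 - 10)*((-1*(-5)*0 + 49)*(17 + 80)) = 133*((5*0 + 49)*97) = 133*((0 + 49)*97) = 133*(49*97) = 133*4753 = 632149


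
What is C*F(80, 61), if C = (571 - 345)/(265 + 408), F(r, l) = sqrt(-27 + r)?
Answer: 226*sqrt(53)/673 ≈ 2.4447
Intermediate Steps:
C = 226/673 ≈ 0.33581
C*F(80, 61) = 226*sqrt(-27 + 80)/673 = 226*sqrt(53)/673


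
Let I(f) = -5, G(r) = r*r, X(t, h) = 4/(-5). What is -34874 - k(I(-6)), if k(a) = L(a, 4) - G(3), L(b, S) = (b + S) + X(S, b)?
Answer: -174316/5 ≈ -34863.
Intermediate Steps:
X(t, h) = -4/5 (X(t, h) = 4*(-1/5) = -4/5)
G(r) = r**2
L(b, S) = -4/5 + S + b (L(b, S) = (b + S) - 4/5 = (S + b) - 4/5 = -4/5 + S + b)
k(a) = -29/5 + a (k(a) = (-4/5 + 4 + a) - 1*3**2 = (16/5 + a) - 1*9 = (16/5 + a) - 9 = -29/5 + a)
-34874 - k(I(-6)) = -34874 - (-29/5 - 5) = -34874 - 1*(-54/5) = -34874 + 54/5 = -174316/5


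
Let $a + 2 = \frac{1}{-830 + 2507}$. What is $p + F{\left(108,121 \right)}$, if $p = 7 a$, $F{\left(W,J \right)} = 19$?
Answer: $\frac{8392}{1677} \approx 5.0042$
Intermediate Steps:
$a = - \frac{3353}{1677}$ ($a = -2 + \frac{1}{-830 + 2507} = -2 + \frac{1}{1677} = - \frac{3353}{1677} \approx -1.9994$)
$p = - \frac{23471}{1677}$ ($p = 7 \left(- \frac{3353}{1677}\right) = - \frac{23471}{1677} \approx -13.996$)
$p + F{\left(108,121 \right)} = - \frac{23471}{1677} + 19 = \frac{8392}{1677}$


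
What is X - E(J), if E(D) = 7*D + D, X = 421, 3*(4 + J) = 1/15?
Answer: 20377/45 ≈ 452.82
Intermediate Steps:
J = -179/45 (J = -4 + (1/3)/15 = -4 + (1/3)*(1/15) = -4 + 1/45 = -179/45 ≈ -3.9778)
E(D) = 8*D
X - E(J) = 421 - 8*(-179)/45 = 421 - 1*(-1432/45) = 421 + 1432/45 = 20377/45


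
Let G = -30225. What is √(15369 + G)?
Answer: 2*I*√3714 ≈ 121.89*I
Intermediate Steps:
√(15369 + G) = √(15369 - 30225) = √(-14856) = 2*I*√3714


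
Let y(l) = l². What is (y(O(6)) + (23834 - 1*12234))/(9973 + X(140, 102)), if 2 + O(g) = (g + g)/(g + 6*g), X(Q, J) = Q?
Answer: 568544/495537 ≈ 1.1473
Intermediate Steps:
O(g) = -12/7 (O(g) = -2 + (g + g)/(g + 6*g) = -2 + (2*g)/((7*g)) = -2 + (2*g)*(1/(7*g)) = -2 + 2/7 = -12/7)
(y(O(6)) + (23834 - 1*12234))/(9973 + X(140, 102)) = ((-12/7)² + (23834 - 1*12234))/(9973 + 140) = (144/49 + (23834 - 12234))/10113 = (144/49 + 11600)*(1/10113) = (568544/49)*(1/10113) = 568544/495537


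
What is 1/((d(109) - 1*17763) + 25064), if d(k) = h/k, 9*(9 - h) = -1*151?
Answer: 981/7162513 ≈ 0.00013696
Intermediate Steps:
h = 232/9 (h = 9 - (-1)*151/9 = 9 - 1/9*(-151) = 9 + 151/9 = 232/9 ≈ 25.778)
d(k) = 232/(9*k)
1/((d(109) - 1*17763) + 25064) = 1/(((232/9)/109 - 1*17763) + 25064) = 1/(((232/9)*(1/109) - 17763) + 25064) = 1/((232/981 - 17763) + 25064) = 1/(-17425271/981 + 25064) = 1/(7162513/981) = 981/7162513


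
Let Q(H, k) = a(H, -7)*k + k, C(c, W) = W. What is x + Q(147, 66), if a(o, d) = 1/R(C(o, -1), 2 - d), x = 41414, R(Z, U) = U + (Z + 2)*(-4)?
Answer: 207466/5 ≈ 41493.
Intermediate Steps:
R(Z, U) = -8 + U - 4*Z (R(Z, U) = U + (2 + Z)*(-4) = U + (-8 - 4*Z) = -8 + U - 4*Z)
a(o, d) = 1/(-2 - d) (a(o, d) = 1/(-8 + (2 - d) - 4*(-1)) = 1/(-8 + (2 - d) + 4) = 1/(-2 - d))
Q(H, k) = 6*k/5 (Q(H, k) = (-1/(2 - 7))*k + k = (-1/(-5))*k + k = (-1*(-1/5))*k + k = k/5 + k = 6*k/5)
x + Q(147, 66) = 41414 + (6/5)*66 = 41414 + 396/5 = 207466/5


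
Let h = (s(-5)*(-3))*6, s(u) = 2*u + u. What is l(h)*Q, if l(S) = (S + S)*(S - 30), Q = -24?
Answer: -3110400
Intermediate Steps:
s(u) = 3*u
h = 270 (h = ((3*(-5))*(-3))*6 = -15*(-3)*6 = 45*6 = 270)
l(S) = 2*S*(-30 + S) (l(S) = (2*S)*(-30 + S) = 2*S*(-30 + S))
l(h)*Q = (2*270*(-30 + 270))*(-24) = (2*270*240)*(-24) = 129600*(-24) = -3110400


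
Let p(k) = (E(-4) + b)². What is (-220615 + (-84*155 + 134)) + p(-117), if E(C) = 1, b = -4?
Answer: -233492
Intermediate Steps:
p(k) = 9 (p(k) = (1 - 4)² = (-3)² = 9)
(-220615 + (-84*155 + 134)) + p(-117) = (-220615 + (-84*155 + 134)) + 9 = (-220615 + (-13020 + 134)) + 9 = (-220615 - 12886) + 9 = -233501 + 9 = -233492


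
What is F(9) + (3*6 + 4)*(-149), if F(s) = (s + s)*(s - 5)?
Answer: -3206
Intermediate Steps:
F(s) = 2*s*(-5 + s) (F(s) = (2*s)*(-5 + s) = 2*s*(-5 + s))
F(9) + (3*6 + 4)*(-149) = 2*9*(-5 + 9) + (3*6 + 4)*(-149) = 2*9*4 + (18 + 4)*(-149) = 72 + 22*(-149) = 72 - 3278 = -3206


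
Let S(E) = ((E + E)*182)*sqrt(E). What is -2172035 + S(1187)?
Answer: -2172035 + 432068*sqrt(1187) ≈ 1.2714e+7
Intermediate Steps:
S(E) = 364*E**(3/2) (S(E) = ((2*E)*182)*sqrt(E) = (364*E)*sqrt(E) = 364*E**(3/2))
-2172035 + S(1187) = -2172035 + 364*1187**(3/2) = -2172035 + 364*(1187*sqrt(1187)) = -2172035 + 432068*sqrt(1187)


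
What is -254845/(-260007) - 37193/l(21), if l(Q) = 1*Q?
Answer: -1073898734/606683 ≈ -1770.1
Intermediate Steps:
l(Q) = Q
-254845/(-260007) - 37193/l(21) = -254845/(-260007) - 37193/21 = -254845*(-1/260007) - 37193*1/21 = 254845/260007 - 37193/21 = -1073898734/606683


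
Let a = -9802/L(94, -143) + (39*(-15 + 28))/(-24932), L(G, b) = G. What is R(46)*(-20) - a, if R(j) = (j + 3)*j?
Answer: -52702708759/1171804 ≈ -44976.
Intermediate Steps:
R(j) = j*(3 + j) (R(j) = (3 + j)*j = j*(3 + j))
a = -122215561/1171804 (a = -9802/94 + (39*(-15 + 28))/(-24932) = -9802*1/94 + (39*13)*(-1/24932) = -4901/47 + 507*(-1/24932) = -4901/47 - 507/24932 = -122215561/1171804 ≈ -104.30)
R(46)*(-20) - a = (46*(3 + 46))*(-20) - 1*(-122215561/1171804) = (46*49)*(-20) + 122215561/1171804 = 2254*(-20) + 122215561/1171804 = -45080 + 122215561/1171804 = -52702708759/1171804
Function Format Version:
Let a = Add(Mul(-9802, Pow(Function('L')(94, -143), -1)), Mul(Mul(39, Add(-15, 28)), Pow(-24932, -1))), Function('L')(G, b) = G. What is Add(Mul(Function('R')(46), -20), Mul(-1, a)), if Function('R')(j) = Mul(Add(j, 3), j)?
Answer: Rational(-52702708759, 1171804) ≈ -44976.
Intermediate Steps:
Function('R')(j) = Mul(j, Add(3, j)) (Function('R')(j) = Mul(Add(3, j), j) = Mul(j, Add(3, j)))
a = Rational(-122215561, 1171804) (a = Add(Mul(-9802, Pow(94, -1)), Mul(Mul(39, Add(-15, 28)), Pow(-24932, -1))) = Add(Mul(-9802, Rational(1, 94)), Mul(Mul(39, 13), Rational(-1, 24932))) = Add(Rational(-4901, 47), Mul(507, Rational(-1, 24932))) = Add(Rational(-4901, 47), Rational(-507, 24932)) = Rational(-122215561, 1171804) ≈ -104.30)
Add(Mul(Function('R')(46), -20), Mul(-1, a)) = Add(Mul(Mul(46, Add(3, 46)), -20), Mul(-1, Rational(-122215561, 1171804))) = Add(Mul(Mul(46, 49), -20), Rational(122215561, 1171804)) = Add(Mul(2254, -20), Rational(122215561, 1171804)) = Add(-45080, Rational(122215561, 1171804)) = Rational(-52702708759, 1171804)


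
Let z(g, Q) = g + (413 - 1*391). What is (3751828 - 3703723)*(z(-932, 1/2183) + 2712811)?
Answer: 130455997605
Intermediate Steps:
z(g, Q) = 22 + g (z(g, Q) = g + (413 - 391) = g + 22 = 22 + g)
(3751828 - 3703723)*(z(-932, 1/2183) + 2712811) = (3751828 - 3703723)*((22 - 932) + 2712811) = 48105*(-910 + 2712811) = 48105*2711901 = 130455997605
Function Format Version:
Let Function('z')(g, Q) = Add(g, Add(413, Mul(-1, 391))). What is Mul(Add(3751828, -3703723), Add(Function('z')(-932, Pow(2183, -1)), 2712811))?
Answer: 130455997605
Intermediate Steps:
Function('z')(g, Q) = Add(22, g) (Function('z')(g, Q) = Add(g, Add(413, -391)) = Add(g, 22) = Add(22, g))
Mul(Add(3751828, -3703723), Add(Function('z')(-932, Pow(2183, -1)), 2712811)) = Mul(Add(3751828, -3703723), Add(Add(22, -932), 2712811)) = Mul(48105, Add(-910, 2712811)) = Mul(48105, 2711901) = 130455997605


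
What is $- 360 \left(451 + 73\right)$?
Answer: $-188640$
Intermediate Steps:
$- 360 \left(451 + 73\right) = \left(-360\right) 524 = -188640$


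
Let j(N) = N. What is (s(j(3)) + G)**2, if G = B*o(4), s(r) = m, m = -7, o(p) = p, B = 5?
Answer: 169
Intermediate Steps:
s(r) = -7
G = 20 (G = 5*4 = 20)
(s(j(3)) + G)**2 = (-7 + 20)**2 = 13**2 = 169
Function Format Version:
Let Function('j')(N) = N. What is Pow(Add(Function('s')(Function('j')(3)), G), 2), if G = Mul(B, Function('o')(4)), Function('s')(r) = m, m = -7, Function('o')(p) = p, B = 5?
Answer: 169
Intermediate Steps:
Function('s')(r) = -7
G = 20 (G = Mul(5, 4) = 20)
Pow(Add(Function('s')(Function('j')(3)), G), 2) = Pow(Add(-7, 20), 2) = Pow(13, 2) = 169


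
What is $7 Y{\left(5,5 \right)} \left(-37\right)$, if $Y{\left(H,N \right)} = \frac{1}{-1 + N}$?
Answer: $- \frac{259}{4} \approx -64.75$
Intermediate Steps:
$7 Y{\left(5,5 \right)} \left(-37\right) = \frac{7}{-1 + 5} \left(-37\right) = \frac{7}{4} \left(-37\right) = - \frac{259}{4}$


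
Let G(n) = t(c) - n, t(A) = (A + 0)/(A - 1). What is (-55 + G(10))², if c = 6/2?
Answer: 16129/4 ≈ 4032.3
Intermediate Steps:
c = 3 (c = 6*(½) = 3)
t(A) = A/(-1 + A)
G(n) = 3/2 - n (G(n) = 3/(-1 + 3) - n = 3/2 - n)
(-55 + G(10))² = (-55 + (3/2 - 1*10))² = (-55 + (3/2 - 10))² = (-55 - 17/2)² = (-127/2)² = 16129/4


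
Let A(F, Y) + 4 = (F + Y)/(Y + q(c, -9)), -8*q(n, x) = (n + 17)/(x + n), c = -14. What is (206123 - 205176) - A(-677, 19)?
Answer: 3448621/3499 ≈ 985.60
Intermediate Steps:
q(n, x) = -(17 + n)/(8*(n + x)) (q(n, x) = -(n + 17)/(8*(x + n)) = -(17 + n)/(8*(n + x)))
A(F, Y) = -4 + (F + Y)/(3/184 + Y) (A(F, Y) = -4 + (F + Y)/(Y + (-17 - 1*(-14))/(8*(-14 - 9))) = -4 + (F + Y)/(Y + (⅛)*(-17 + 14)/(-23)) = -4 + (F + Y)/(Y + (⅛)*(-1/23)*(-3)) = -4 + (F + Y)/(Y + 3/184) = -4 + (F + Y)/(3/184 + Y))
(206123 - 205176) - A(-677, 19) = (206123 - 205176) - 4*(-3 - 138*19 + 46*(-677))/(3 + 184*19) = 947 - 4*(-3 - 2622 - 31142)/(3 + 3496) = 947 - 4*(-33767)/3499 = 947 - 1*(-135068/3499) = 947 + 135068/3499 = 3448621/3499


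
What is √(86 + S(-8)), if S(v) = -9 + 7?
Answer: 2*√21 ≈ 9.1651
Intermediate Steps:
S(v) = -2
√(86 + S(-8)) = √(86 - 2) = √84 = 2*√21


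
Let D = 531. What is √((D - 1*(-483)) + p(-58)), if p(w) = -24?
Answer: 3*√110 ≈ 31.464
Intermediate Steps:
√((D - 1*(-483)) + p(-58)) = √((531 - 1*(-483)) - 24) = √((531 + 483) - 24) = √(1014 - 24) = √990 = 3*√110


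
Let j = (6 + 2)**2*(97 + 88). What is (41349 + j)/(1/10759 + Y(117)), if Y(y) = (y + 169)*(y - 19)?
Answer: 572260451/301553253 ≈ 1.8977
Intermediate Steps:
Y(y) = (-19 + y)*(169 + y) (Y(y) = (169 + y)*(-19 + y) = (-19 + y)*(169 + y))
j = 11840 (j = 8**2*185 = 64*185 = 11840)
(41349 + j)/(1/10759 + Y(117)) = (41349 + 11840)/(1/10759 + (-3211 + 117**2 + 150*117)) = 53189/(1/10759 + (-3211 + 13689 + 17550)) = 53189/(1/10759 + 28028) = 53189/(301553253/10759) = 53189*(10759/301553253) = 572260451/301553253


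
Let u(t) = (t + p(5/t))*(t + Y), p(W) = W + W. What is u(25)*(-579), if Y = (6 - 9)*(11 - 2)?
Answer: 147066/5 ≈ 29413.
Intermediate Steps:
Y = -27 (Y = -3*9 = -27)
p(W) = 2*W
u(t) = (-27 + t)*(t + 10/t) (u(t) = (t + 2*(5/t))*(t - 27) = (t + 10/t)*(-27 + t) = (-27 + t)*(t + 10/t))
u(25)*(-579) = (10 + 25² - 270/25 - 27*25)*(-579) = (10 + 625 - 270*1/25 - 675)*(-579) = (10 + 625 - 54/5 - 675)*(-579) = -254/5*(-579) = 147066/5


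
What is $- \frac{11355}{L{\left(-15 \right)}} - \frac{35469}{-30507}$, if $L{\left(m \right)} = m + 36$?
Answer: $- \frac{38406904}{71183} \approx -539.55$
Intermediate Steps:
$L{\left(m \right)} = 36 + m$
$- \frac{11355}{L{\left(-15 \right)}} - \frac{35469}{-30507} = - \frac{11355}{36 - 15} - \frac{35469}{-30507} = - \frac{11355}{21} - - \frac{11823}{10169} = \left(-11355\right) \frac{1}{21} + \frac{11823}{10169} = - \frac{3785}{7} + \frac{11823}{10169} = - \frac{38406904}{71183}$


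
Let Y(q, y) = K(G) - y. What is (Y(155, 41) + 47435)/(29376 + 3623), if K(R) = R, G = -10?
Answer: 47384/32999 ≈ 1.4359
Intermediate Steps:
Y(q, y) = -10 - y
(Y(155, 41) + 47435)/(29376 + 3623) = ((-10 - 1*41) + 47435)/(29376 + 3623) = ((-10 - 41) + 47435)/32999 = (-51 + 47435)*(1/32999) = 47384*(1/32999) = 47384/32999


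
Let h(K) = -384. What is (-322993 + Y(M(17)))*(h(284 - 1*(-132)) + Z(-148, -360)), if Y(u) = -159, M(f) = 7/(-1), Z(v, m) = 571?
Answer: -60429424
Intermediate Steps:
M(f) = -7 (M(f) = 7*(-1) = -7)
(-322993 + Y(M(17)))*(h(284 - 1*(-132)) + Z(-148, -360)) = (-322993 - 159)*(-384 + 571) = -323152*187 = -60429424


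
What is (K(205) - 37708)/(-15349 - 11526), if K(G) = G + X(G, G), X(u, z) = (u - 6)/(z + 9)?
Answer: 8025443/5751250 ≈ 1.3954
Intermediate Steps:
X(u, z) = (-6 + u)/(9 + z)
K(G) = G + (-6 + G)/(9 + G)
(K(205) - 37708)/(-15349 - 11526) = ((-6 + 205 + 205*(9 + 205))/(9 + 205) - 37708)/(-15349 - 11526) = ((-6 + 205 + 205*214)/214 - 37708)/(-26875) = ((-6 + 205 + 43870)/214 - 37708)*(-1/26875) = ((1/214)*44069 - 37708)*(-1/26875) = (44069/214 - 37708)*(-1/26875) = -8025443/214*(-1/26875) = 8025443/5751250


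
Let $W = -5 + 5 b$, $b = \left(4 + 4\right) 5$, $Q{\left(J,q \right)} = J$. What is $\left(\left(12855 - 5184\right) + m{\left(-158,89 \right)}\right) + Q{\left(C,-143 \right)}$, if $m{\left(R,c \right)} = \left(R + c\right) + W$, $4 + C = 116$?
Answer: $7909$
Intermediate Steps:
$C = 112$ ($C = -4 + 116 = 112$)
$b = 40$ ($b = 8 \cdot 5 = 40$)
$W = 195$ ($W = -5 + 5 \cdot 40 = -5 + 200 = 195$)
$m{\left(R,c \right)} = 195 + R + c$ ($m{\left(R,c \right)} = \left(R + c\right) + 195 = 195 + R + c$)
$\left(\left(12855 - 5184\right) + m{\left(-158,89 \right)}\right) + Q{\left(C,-143 \right)} = \left(\left(12855 - 5184\right) + \left(195 - 158 + 89\right)\right) + 112 = \left(\left(12855 - 5184\right) + 126\right) + 112 = \left(7671 + 126\right) + 112 = 7797 + 112 = 7909$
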